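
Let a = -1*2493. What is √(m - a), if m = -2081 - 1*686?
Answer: I*√274 ≈ 16.553*I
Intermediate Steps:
a = -2493
m = -2767 (m = -2081 - 686 = -2767)
√(m - a) = √(-2767 - 1*(-2493)) = √(-2767 + 2493) = √(-274) = I*√274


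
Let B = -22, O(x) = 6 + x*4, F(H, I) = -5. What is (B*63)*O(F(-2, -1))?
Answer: 19404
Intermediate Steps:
O(x) = 6 + 4*x
(B*63)*O(F(-2, -1)) = (-22*63)*(6 + 4*(-5)) = -1386*(6 - 20) = -1386*(-14) = 19404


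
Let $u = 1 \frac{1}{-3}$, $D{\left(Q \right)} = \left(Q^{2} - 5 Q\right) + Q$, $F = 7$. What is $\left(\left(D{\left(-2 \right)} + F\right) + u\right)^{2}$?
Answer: $\frac{3136}{9} \approx 348.44$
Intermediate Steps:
$D{\left(Q \right)} = Q^{2} - 4 Q$
$u = - \frac{1}{3}$ ($u = 1 \left(- \frac{1}{3}\right) = - \frac{1}{3} \approx -0.33333$)
$\left(\left(D{\left(-2 \right)} + F\right) + u\right)^{2} = \left(\left(- 2 \left(-4 - 2\right) + 7\right) - \frac{1}{3}\right)^{2} = \left(\left(\left(-2\right) \left(-6\right) + 7\right) - \frac{1}{3}\right)^{2} = \left(\left(12 + 7\right) - \frac{1}{3}\right)^{2} = \left(19 - \frac{1}{3}\right)^{2} = \left(\frac{56}{3}\right)^{2} = \frac{3136}{9}$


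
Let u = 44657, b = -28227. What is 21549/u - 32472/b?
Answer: 686121909/420177713 ≈ 1.6329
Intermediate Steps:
21549/u - 32472/b = 21549/44657 - 32472/(-28227) = 21549*(1/44657) - 32472*(-1/28227) = 21549/44657 + 10824/9409 = 686121909/420177713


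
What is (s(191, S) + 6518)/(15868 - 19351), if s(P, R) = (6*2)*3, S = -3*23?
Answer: -6554/3483 ≈ -1.8817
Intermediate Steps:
S = -69
s(P, R) = 36 (s(P, R) = 12*3 = 36)
(s(191, S) + 6518)/(15868 - 19351) = (36 + 6518)/(15868 - 19351) = 6554/(-3483) = 6554*(-1/3483) = -6554/3483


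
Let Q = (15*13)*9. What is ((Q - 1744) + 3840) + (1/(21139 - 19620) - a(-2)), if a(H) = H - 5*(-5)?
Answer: 5814733/1519 ≈ 3828.0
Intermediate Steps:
a(H) = 25 + H (a(H) = H + 25 = 25 + H)
Q = 1755 (Q = 195*9 = 1755)
((Q - 1744) + 3840) + (1/(21139 - 19620) - a(-2)) = ((1755 - 1744) + 3840) + (1/(21139 - 19620) - (25 - 2)) = (11 + 3840) + (1/1519 - 1*23) = 3851 + (1/1519 - 23) = 3851 - 34936/1519 = 5814733/1519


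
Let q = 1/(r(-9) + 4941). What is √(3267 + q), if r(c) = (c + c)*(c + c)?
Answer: 2*√279512285/585 ≈ 57.158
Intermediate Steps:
r(c) = 4*c² (r(c) = (2*c)*(2*c) = 4*c²)
q = 1/5265 (q = 1/(4*(-9)² + 4941) = 1/(4*81 + 4941) = 1/(324 + 4941) = 1/5265 ≈ 0.00018993)
√(3267 + q) = √(3267 + 1/5265) = √(17200756/5265) = 2*√279512285/585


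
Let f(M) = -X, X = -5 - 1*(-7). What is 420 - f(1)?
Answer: 422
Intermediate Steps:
X = 2 (X = -5 + 7 = 2)
f(M) = -2 (f(M) = -1*2 = -2)
420 - f(1) = 420 - 1*(-2) = 420 + 2 = 422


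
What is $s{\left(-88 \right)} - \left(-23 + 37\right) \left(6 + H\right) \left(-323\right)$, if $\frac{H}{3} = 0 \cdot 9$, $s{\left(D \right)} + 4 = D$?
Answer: $27040$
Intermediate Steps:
$s{\left(D \right)} = -4 + D$
$H = 0$ ($H = 3 \cdot 0 \cdot 9 = 3 \cdot 0 = 0$)
$s{\left(-88 \right)} - \left(-23 + 37\right) \left(6 + H\right) \left(-323\right) = \left(-4 - 88\right) - \left(-23 + 37\right) \left(6 + 0\right) \left(-323\right) = -92 - 14 \cdot 6 \left(-323\right) = -92 - 84 \left(-323\right) = -92 - -27132 = -92 + 27132 = 27040$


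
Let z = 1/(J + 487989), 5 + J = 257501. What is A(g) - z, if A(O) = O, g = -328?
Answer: -244519081/745485 ≈ -328.00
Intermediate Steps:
J = 257496 (J = -5 + 257501 = 257496)
z = 1/745485 (z = 1/(257496 + 487989) = 1/745485 ≈ 1.3414e-6)
A(g) - z = -328 - 1*1/745485 = -328 - 1/745485 = -244519081/745485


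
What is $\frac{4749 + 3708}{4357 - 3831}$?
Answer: $\frac{8457}{526} \approx 16.078$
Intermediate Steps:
$\frac{4749 + 3708}{4357 - 3831} = \frac{8457}{526}$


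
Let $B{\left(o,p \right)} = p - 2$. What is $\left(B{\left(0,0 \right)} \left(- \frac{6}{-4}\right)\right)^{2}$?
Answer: $9$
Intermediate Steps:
$B{\left(o,p \right)} = -2 + p$ ($B{\left(o,p \right)} = p - 2 = -2 + p$)
$\left(B{\left(0,0 \right)} \left(- \frac{6}{-4}\right)\right)^{2} = \left(\left(-2 + 0\right) \left(- \frac{6}{-4}\right)\right)^{2} = \left(- 2 \left(\left(-6\right) \left(- \frac{1}{4}\right)\right)\right)^{2} = \left(\left(-2\right) \frac{3}{2}\right)^{2} = \left(-3\right)^{2} = 9$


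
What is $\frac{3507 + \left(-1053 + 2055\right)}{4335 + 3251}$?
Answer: $\frac{4509}{7586} \approx 0.59438$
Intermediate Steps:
$\frac{3507 + \left(-1053 + 2055\right)}{4335 + 3251} = \frac{3507 + 1002}{7586} = 4509 \cdot \frac{1}{7586} = \frac{4509}{7586}$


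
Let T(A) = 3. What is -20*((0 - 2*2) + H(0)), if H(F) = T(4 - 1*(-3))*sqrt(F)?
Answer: 80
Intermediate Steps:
H(F) = 3*sqrt(F)
-20*((0 - 2*2) + H(0)) = -20*((0 - 2*2) + 3*sqrt(0)) = -20*((0 - 4) + 3*0) = -20*(-4 + 0) = -20*(-4) = 80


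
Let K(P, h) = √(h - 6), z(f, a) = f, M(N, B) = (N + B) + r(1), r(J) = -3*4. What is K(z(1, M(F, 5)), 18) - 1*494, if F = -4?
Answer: -494 + 2*√3 ≈ -490.54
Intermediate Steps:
r(J) = -12
M(N, B) = -12 + B + N (M(N, B) = (N + B) - 12 = (B + N) - 12 = -12 + B + N)
K(P, h) = √(-6 + h)
K(z(1, M(F, 5)), 18) - 1*494 = √(-6 + 18) - 1*494 = √12 - 494 = 2*√3 - 494 = -494 + 2*√3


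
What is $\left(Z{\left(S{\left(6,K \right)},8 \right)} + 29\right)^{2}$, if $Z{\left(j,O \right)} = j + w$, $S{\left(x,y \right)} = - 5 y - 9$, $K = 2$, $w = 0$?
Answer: $100$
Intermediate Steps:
$S{\left(x,y \right)} = -9 - 5 y$ ($S{\left(x,y \right)} = - 5 y - 9 = -9 - 5 y$)
$Z{\left(j,O \right)} = j$ ($Z{\left(j,O \right)} = j + 0 = j$)
$\left(Z{\left(S{\left(6,K \right)},8 \right)} + 29\right)^{2} = \left(\left(-9 - 10\right) + 29\right)^{2} = \left(-19 + 29\right)^{2} = 10^{2} = 100$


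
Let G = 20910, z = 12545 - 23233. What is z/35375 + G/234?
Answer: 122865043/1379625 ≈ 89.057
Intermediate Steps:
z = -10688
z/35375 + G/234 = -10688/35375 + 20910/234 = -10688*1/35375 + 20910*(1/234) = -10688/35375 + 3485/39 = 122865043/1379625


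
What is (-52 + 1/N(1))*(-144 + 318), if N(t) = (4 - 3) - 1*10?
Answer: -27202/3 ≈ -9067.3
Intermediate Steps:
N(t) = -9 (N(t) = 1 - 10 = -9)
(-52 + 1/N(1))*(-144 + 318) = (-52 + 1/(-9))*(-144 + 318) = (-52 - ⅑)*174 = -469/9*174 = -27202/3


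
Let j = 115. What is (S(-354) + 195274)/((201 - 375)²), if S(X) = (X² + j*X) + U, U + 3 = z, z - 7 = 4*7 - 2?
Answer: 139955/15138 ≈ 9.2453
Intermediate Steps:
z = 33 (z = 7 + (4*7 - 2) = 7 + (28 - 2) = 7 + 26 = 33)
U = 30 (U = -3 + 33 = 30)
S(X) = 30 + X² + 115*X (S(X) = (X² + 115*X) + 30 = 30 + X² + 115*X)
(S(-354) + 195274)/((201 - 375)²) = ((30 + (-354)² + 115*(-354)) + 195274)/((201 - 375)²) = ((30 + 125316 - 40710) + 195274)/((-174)²) = (84636 + 195274)/30276 = 279910*(1/30276) = 139955/15138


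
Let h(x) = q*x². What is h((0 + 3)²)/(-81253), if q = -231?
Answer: 18711/81253 ≈ 0.23028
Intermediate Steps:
h(x) = -231*x²
h((0 + 3)²)/(-81253) = -231*(0 + 3)⁴/(-81253) = -231*(3²)²*(-1/81253) = -231*9²*(-1/81253) = -231*81*(-1/81253) = -18711*(-1/81253) = 18711/81253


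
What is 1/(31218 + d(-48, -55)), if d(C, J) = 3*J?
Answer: 1/31053 ≈ 3.2203e-5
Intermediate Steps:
1/(31218 + d(-48, -55)) = 1/(31218 + 3*(-55)) = 1/(31218 - 165) = 1/31053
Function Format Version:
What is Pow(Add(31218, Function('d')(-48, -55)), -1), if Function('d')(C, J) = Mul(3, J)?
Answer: Rational(1, 31053) ≈ 3.2203e-5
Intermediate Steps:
Pow(Add(31218, Function('d')(-48, -55)), -1) = Pow(Add(31218, Mul(3, -55)), -1) = Pow(Add(31218, -165), -1) = Pow(31053, -1) = Rational(1, 31053)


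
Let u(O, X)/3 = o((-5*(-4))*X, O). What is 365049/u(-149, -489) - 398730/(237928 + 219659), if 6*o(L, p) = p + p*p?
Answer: 54215093261/1681784754 ≈ 32.237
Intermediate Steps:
o(L, p) = p/6 + p²/6 (o(L, p) = (p + p*p)/6 = (p + p²)/6 = p/6 + p²/6)
u(O, X) = O*(1 + O)/2 (u(O, X) = 3*(O*(1 + O)/6) = O*(1 + O)/2)
365049/u(-149, -489) - 398730/(237928 + 219659) = 365049/(((½)*(-149)*(1 - 149))) - 398730/(237928 + 219659) = 365049/(((½)*(-149)*(-148))) - 398730/457587 = 365049/11026 - 398730*1/457587 = 365049*(1/11026) - 132910/152529 = 365049/11026 - 132910/152529 = 54215093261/1681784754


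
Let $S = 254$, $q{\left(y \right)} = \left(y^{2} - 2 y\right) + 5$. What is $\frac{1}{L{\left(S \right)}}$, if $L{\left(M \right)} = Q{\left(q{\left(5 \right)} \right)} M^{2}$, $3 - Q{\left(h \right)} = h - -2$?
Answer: $- \frac{1}{1225804} \approx -8.1579 \cdot 10^{-7}$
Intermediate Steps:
$q{\left(y \right)} = 5 + y^{2} - 2 y$
$Q{\left(h \right)} = 1 - h$ ($Q{\left(h \right)} = 3 - \left(h - -2\right) = 3 - \left(h + 2\right) = 3 - \left(2 + h\right) = 1 - h$)
$L{\left(M \right)} = - 19 M^{2}$ ($L{\left(M \right)} = \left(1 - \left(5 + 5^{2} - 10\right)\right) M^{2} = \left(1 - \left(5 + 25 - 10\right)\right) M^{2} = \left(1 - 20\right) M^{2} = - 19 M^{2}$)
$\frac{1}{L{\left(S \right)}} = \frac{1}{\left(-19\right) 254^{2}} = \frac{1}{\left(-19\right) 64516} = \frac{1}{-1225804} = - \frac{1}{1225804}$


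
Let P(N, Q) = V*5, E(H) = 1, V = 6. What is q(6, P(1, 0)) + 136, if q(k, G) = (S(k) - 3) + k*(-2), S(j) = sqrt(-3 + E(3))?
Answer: 121 + I*sqrt(2) ≈ 121.0 + 1.4142*I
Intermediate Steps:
S(j) = I*sqrt(2) (S(j) = sqrt(-3 + 1) = sqrt(-2) = I*sqrt(2))
P(N, Q) = 30 (P(N, Q) = 6*5 = 30)
q(k, G) = -3 - 2*k + I*sqrt(2) (q(k, G) = (I*sqrt(2) - 3) + k*(-2) = (-3 + I*sqrt(2)) - 2*k = -3 - 2*k + I*sqrt(2))
q(6, P(1, 0)) + 136 = (-3 - 2*6 + I*sqrt(2)) + 136 = (-3 - 12 + I*sqrt(2)) + 136 = (-15 + I*sqrt(2)) + 136 = 121 + I*sqrt(2)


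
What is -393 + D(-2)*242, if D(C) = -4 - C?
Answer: -877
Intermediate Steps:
-393 + D(-2)*242 = -393 + (-4 - 1*(-2))*242 = -393 + (-4 + 2)*242 = -393 - 2*242 = -393 - 484 = -877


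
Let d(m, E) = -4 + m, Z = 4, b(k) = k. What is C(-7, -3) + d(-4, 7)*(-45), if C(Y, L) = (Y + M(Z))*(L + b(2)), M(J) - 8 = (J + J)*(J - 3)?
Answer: 351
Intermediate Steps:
M(J) = 8 + 2*J*(-3 + J) (M(J) = 8 + (J + J)*(J - 3) = 8 + (2*J)*(-3 + J) = 8 + 2*J*(-3 + J))
C(Y, L) = (2 + L)*(16 + Y) (C(Y, L) = (Y + (8 - 6*4 + 2*4²))*(L + 2) = (Y + (8 - 24 + 2*16))*(2 + L) = (Y + (8 - 24 + 32))*(2 + L) = (Y + 16)*(2 + L) = (16 + Y)*(2 + L) = (2 + L)*(16 + Y))
C(-7, -3) + d(-4, 7)*(-45) = (32 + 2*(-7) + 16*(-3) - 3*(-7)) + (-4 - 4)*(-45) = (32 - 14 - 48 + 21) - 8*(-45) = -9 + 360 = 351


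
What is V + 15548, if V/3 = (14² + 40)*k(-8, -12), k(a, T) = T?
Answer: 7052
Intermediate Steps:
V = -8496 (V = 3*((14² + 40)*(-12)) = 3*((196 + 40)*(-12)) = 3*(236*(-12)) = 3*(-2832) = -8496)
V + 15548 = -8496 + 15548 = 7052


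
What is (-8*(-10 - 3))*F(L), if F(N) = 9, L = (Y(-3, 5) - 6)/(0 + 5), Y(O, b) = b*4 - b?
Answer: 936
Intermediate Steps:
Y(O, b) = 3*b (Y(O, b) = 4*b - b = 3*b)
L = 9/5 (L = (3*5 - 6)/(0 + 5) = (15 - 6)/5 = 9*(⅕) = 9/5 ≈ 1.8000)
(-8*(-10 - 3))*F(L) = -8*(-10 - 3)*9 = -8*(-13)*9 = 104*9 = 936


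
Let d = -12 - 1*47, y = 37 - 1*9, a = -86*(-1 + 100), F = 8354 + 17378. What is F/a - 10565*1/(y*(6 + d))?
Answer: 25882061/6317388 ≈ 4.0970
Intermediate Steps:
F = 25732
a = -8514 (a = -86*99 = -8514)
y = 28 (y = 37 - 9 = 28)
d = -59 (d = -12 - 47 = -59)
F/a - 10565*1/(y*(6 + d)) = 25732/(-8514) - 10565*1/(28*(6 - 59)) = 25732*(-1/8514) - 10565/(28*(-53)) = -12866/4257 - 10565/(-1484) = -12866/4257 - 10565*(-1/1484) = -12866/4257 + 10565/1484 = 25882061/6317388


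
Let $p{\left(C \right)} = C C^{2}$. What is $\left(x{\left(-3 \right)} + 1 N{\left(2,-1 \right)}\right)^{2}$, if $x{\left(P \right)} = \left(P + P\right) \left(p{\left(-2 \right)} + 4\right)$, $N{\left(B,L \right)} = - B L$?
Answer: $676$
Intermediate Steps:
$p{\left(C \right)} = C^{3}$
$N{\left(B,L \right)} = - B L$
$x{\left(P \right)} = - 8 P$ ($x{\left(P \right)} = \left(P + P\right) \left(\left(-2\right)^{3} + 4\right) = 2 P \left(-8 + 4\right) = 2 P \left(-4\right) = - 8 P$)
$\left(x{\left(-3 \right)} + 1 N{\left(2,-1 \right)}\right)^{2} = \left(\left(-8\right) \left(-3\right) + 1 \left(\left(-1\right) 2 \left(-1\right)\right)\right)^{2} = \left(24 + 1 \cdot 2\right)^{2} = \left(24 + 2\right)^{2} = 26^{2} = 676$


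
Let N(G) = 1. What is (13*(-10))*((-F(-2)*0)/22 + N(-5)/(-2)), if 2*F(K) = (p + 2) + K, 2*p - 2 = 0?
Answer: 65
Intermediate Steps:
p = 1 (p = 1 + (1/2)*0 = 1 + 0 = 1)
F(K) = 3/2 + K/2 (F(K) = ((1 + 2) + K)/2 = (3 + K)/2 = 3/2 + K/2)
(13*(-10))*((-F(-2)*0)/22 + N(-5)/(-2)) = (13*(-10))*((-(3/2 + (1/2)*(-2))*0)/22 + 1/(-2)) = -130*((-(3/2 - 1)*0)*(1/22) + 1*(-1/2)) = -130*((-1*1/2*0)*(1/22) - 1/2) = -130*(-1/2*0*(1/22) - 1/2) = -130*(0*(1/22) - 1/2) = -130*(0 - 1/2) = -130*(-1/2) = 65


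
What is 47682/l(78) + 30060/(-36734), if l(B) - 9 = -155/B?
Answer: 68302251522/10046749 ≈ 6798.4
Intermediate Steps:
l(B) = 9 - 155/B
47682/l(78) + 30060/(-36734) = 47682/(9 - 155/78) + 30060/(-36734) = 47682/(9 - 155*1/78) + 30060*(-1/36734) = 47682/(9 - 155/78) - 15030/18367 = 47682/(547/78) - 15030/18367 = 47682*(78/547) - 15030/18367 = 3719196/547 - 15030/18367 = 68302251522/10046749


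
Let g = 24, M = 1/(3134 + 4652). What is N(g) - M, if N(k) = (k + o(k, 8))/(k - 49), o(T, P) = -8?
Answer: -124601/194650 ≈ -0.64013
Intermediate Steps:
M = 1/7786 ≈ 0.00012844
N(k) = (-8 + k)/(-49 + k) (N(k) = (k - 8)/(k - 49) = (-8 + k)/(-49 + k))
N(g) - M = (-8 + 24)/(-49 + 24) - 1*1/7786 = 16/(-25) - 1/7786 = -1/25*16 - 1/7786 = -16/25 - 1/7786 = -124601/194650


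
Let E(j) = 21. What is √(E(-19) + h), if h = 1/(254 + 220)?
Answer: √4718670/474 ≈ 4.5828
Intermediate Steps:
h = 1/474 ≈ 0.0021097
√(E(-19) + h) = √(21 + 1/474) = √(9955/474) = √4718670/474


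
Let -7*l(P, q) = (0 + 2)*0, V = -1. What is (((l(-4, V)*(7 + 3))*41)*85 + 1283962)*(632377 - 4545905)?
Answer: -5024821237936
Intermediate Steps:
l(P, q) = 0 (l(P, q) = -(0 + 2)*0/7 = -2*0/7 = -⅐*0 = 0)
(((l(-4, V)*(7 + 3))*41)*85 + 1283962)*(632377 - 4545905) = (((0*(7 + 3))*41)*85 + 1283962)*(632377 - 4545905) = (((0*10)*41)*85 + 1283962)*(-3913528) = ((0*41)*85 + 1283962)*(-3913528) = (0*85 + 1283962)*(-3913528) = (0 + 1283962)*(-3913528) = 1283962*(-3913528) = -5024821237936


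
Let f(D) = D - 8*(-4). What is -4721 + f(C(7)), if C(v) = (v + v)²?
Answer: -4493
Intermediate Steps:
C(v) = 4*v² (C(v) = (2*v)² = 4*v²)
f(D) = 32 + D (f(D) = D + 32 = 32 + D)
-4721 + f(C(7)) = -4721 + (32 + 4*7²) = -4721 + (32 + 4*49) = -4721 + (32 + 196) = -4721 + 228 = -4493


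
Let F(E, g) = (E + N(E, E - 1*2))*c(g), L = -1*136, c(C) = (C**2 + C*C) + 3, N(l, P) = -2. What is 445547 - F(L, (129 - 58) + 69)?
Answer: 5855561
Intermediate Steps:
c(C) = 3 + 2*C**2 (c(C) = (C**2 + C**2) + 3 = 2*C**2 + 3 = 3 + 2*C**2)
L = -136
F(E, g) = (-2 + E)*(3 + 2*g**2) (F(E, g) = (E - 2)*(3 + 2*g**2) = (-2 + E)*(3 + 2*g**2))
445547 - F(L, (129 - 58) + 69) = 445547 - (-2 - 136)*(3 + 2*((129 - 58) + 69)**2) = 445547 - (-138)*(3 + 2*(71 + 69)**2) = 445547 - (-138)*(3 + 2*140**2) = 445547 - (-138)*(3 + 2*19600) = 445547 - (-138)*(3 + 39200) = 445547 - (-138)*39203 = 445547 - 1*(-5410014) = 445547 + 5410014 = 5855561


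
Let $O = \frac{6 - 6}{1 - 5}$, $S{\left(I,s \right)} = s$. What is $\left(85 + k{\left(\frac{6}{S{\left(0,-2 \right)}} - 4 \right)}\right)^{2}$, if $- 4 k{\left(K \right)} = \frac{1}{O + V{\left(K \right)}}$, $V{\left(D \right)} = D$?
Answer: $\frac{5669161}{784} \approx 7231.1$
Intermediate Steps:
$O = 0$ ($O = \frac{0}{-4} = 0 \left(- \frac{1}{4}\right) = 0$)
$k{\left(K \right)} = - \frac{1}{4 K}$ ($k{\left(K \right)} = - \frac{1}{4 \left(0 + K\right)} = - \frac{1}{4 K}$)
$\left(85 + k{\left(\frac{6}{S{\left(0,-2 \right)}} - 4 \right)}\right)^{2} = \left(85 - \frac{1}{4 \left(\frac{6}{-2} - 4\right)}\right)^{2} = \left(85 - \frac{1}{4 \left(6 \left(- \frac{1}{2}\right) - 4\right)}\right)^{2} = \left(85 - \frac{1}{4 \left(-3 - 4\right)}\right)^{2} = \left(85 - \frac{1}{4 \left(-7\right)}\right)^{2} = \left(85 - - \frac{1}{28}\right)^{2} = \left(85 + \frac{1}{28}\right)^{2} = \left(\frac{2381}{28}\right)^{2} = \frac{5669161}{784}$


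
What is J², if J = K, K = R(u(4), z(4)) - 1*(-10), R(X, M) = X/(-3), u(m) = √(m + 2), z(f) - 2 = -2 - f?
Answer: (30 - √6)²/9 ≈ 84.337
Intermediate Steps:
z(f) = -f (z(f) = 2 + (-2 - f) = -f)
u(m) = √(2 + m)
R(X, M) = -X/3 (R(X, M) = X*(-⅓) = -X/3)
K = 10 - √6/3 (K = -√(2 + 4)/3 - 1*(-10) = -√6/3 + 10 = 10 - √6/3 ≈ 9.1835)
J = 10 - √6/3 ≈ 9.1835
J² = (10 - √6/3)²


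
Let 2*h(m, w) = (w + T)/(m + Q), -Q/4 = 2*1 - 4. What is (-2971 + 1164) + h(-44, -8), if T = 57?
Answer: -130153/72 ≈ -1807.7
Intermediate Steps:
Q = 8 (Q = -4*(2*1 - 4) = -4*(2 - 4) = -4*(-2) = 8)
h(m, w) = (57 + w)/(2*(8 + m)) (h(m, w) = ((w + 57)/(m + 8))/2 = ((57 + w)/(8 + m))/2 = (57 + w)/(2*(8 + m)))
(-2971 + 1164) + h(-44, -8) = (-2971 + 1164) + (57 - 8)/(2*(8 - 44)) = -1807 + (½)*49/(-36) = -1807 + (½)*(-1/36)*49 = -1807 - 49/72 = -130153/72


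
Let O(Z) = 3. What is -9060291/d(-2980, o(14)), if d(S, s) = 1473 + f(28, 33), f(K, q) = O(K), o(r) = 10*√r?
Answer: -1006699/164 ≈ -6138.4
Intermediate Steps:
f(K, q) = 3
d(S, s) = 1476 (d(S, s) = 1473 + 3 = 1476)
-9060291/d(-2980, o(14)) = -9060291/1476 = -9060291*1/1476 = -1006699/164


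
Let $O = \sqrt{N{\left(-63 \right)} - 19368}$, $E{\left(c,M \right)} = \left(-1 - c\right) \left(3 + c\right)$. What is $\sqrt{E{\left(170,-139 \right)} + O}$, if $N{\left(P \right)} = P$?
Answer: $\sqrt{-29583 + 3 i \sqrt{2159}} \approx 0.4052 + 172.0 i$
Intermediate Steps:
$O = 3 i \sqrt{2159}$ ($O = \sqrt{-63 - 19368} = \sqrt{-19431} = 3 i \sqrt{2159} \approx 139.4 i$)
$\sqrt{E{\left(170,-139 \right)} + O} = \sqrt{\left(-3 - 170^{2} - 680\right) + 3 i \sqrt{2159}} = \sqrt{\left(-3 - 28900 - 680\right) + 3 i \sqrt{2159}} = \sqrt{-29583 + 3 i \sqrt{2159}}$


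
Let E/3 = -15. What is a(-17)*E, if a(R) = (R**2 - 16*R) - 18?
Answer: -24435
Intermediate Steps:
E = -45 (E = 3*(-15) = -45)
a(R) = -18 + R**2 - 16*R
a(-17)*E = (-18 + (-17)**2 - 16*(-17))*(-45) = (-18 + 289 + 272)*(-45) = 543*(-45) = -24435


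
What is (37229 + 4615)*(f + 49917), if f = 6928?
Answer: 2378622180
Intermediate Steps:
(37229 + 4615)*(f + 49917) = (37229 + 4615)*(6928 + 49917) = 41844*56845 = 2378622180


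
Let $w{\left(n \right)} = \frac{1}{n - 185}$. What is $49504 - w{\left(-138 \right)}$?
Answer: $\frac{15989793}{323} \approx 49504.0$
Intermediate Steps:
$w{\left(n \right)} = \frac{1}{-185 + n}$ ($w{\left(n \right)} = \frac{1}{n - 185} = \frac{1}{-185 + n}$)
$49504 - w{\left(-138 \right)} = 49504 - \frac{1}{-185 - 138} = 49504 - \frac{1}{-323} = 49504 - - \frac{1}{323} = 49504 + \frac{1}{323} = \frac{15989793}{323}$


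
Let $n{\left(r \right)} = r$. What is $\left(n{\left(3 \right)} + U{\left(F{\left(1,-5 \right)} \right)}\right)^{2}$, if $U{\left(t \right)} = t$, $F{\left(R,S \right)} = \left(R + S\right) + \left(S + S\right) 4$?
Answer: $1681$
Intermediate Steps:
$F{\left(R,S \right)} = R + 9 S$ ($F{\left(R,S \right)} = \left(R + S\right) + 2 S 4 = \left(R + S\right) + 8 S = R + 9 S$)
$\left(n{\left(3 \right)} + U{\left(F{\left(1,-5 \right)} \right)}\right)^{2} = \left(3 + \left(1 + 9 \left(-5\right)\right)\right)^{2} = \left(3 + \left(1 - 45\right)\right)^{2} = \left(3 - 44\right)^{2} = \left(-41\right)^{2} = 1681$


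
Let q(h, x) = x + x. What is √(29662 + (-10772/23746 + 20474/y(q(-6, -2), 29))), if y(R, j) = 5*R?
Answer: √403702362076270/118730 ≈ 169.23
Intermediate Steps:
q(h, x) = 2*x
√(29662 + (-10772/23746 + 20474/y(q(-6, -2), 29))) = √(29662 + (-10772/23746 + 20474/((5*(2*(-2)))))) = √(29662 + (-10772*1/23746 + 20474/((5*(-4))))) = √(29662 + (-5386/11873 + 20474/(-20))) = √(29662 + (-5386/11873 + 20474*(-1/20))) = √(29662 + (-5386/11873 - 10237/10)) = √(29662 - 121597761/118730) = √(3400171499/118730) = √403702362076270/118730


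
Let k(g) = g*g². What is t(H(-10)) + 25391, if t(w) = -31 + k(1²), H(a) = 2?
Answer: 25361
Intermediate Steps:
k(g) = g³
t(w) = -30 (t(w) = -31 + (1²)³ = -31 + 1³ = -31 + 1 = -30)
t(H(-10)) + 25391 = -30 + 25391 = 25361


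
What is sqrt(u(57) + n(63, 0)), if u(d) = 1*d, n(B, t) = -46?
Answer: sqrt(11) ≈ 3.3166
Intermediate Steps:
u(d) = d
sqrt(u(57) + n(63, 0)) = sqrt(57 - 46) = sqrt(11)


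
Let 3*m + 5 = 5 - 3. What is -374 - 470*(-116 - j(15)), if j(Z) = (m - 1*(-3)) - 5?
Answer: 52736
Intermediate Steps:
m = -1 (m = -5/3 + (5 - 3)/3 = -5/3 + (⅓)*2 = -5/3 + ⅔ = -1)
j(Z) = -3 (j(Z) = (-1 - 1*(-3)) - 5 = (-1 + 3) - 5 = 2 - 5 = -3)
-374 - 470*(-116 - j(15)) = -374 - 470*(-116 - 1*(-3)) = -374 - 470*(-116 + 3) = -374 - 470*(-113) = -374 + 53110 = 52736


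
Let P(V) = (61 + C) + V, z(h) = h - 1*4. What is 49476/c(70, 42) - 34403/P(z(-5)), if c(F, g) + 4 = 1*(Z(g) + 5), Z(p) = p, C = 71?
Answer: 4606219/5289 ≈ 870.91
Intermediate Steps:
z(h) = -4 + h (z(h) = h - 4 = -4 + h)
c(F, g) = 1 + g (c(F, g) = -4 + 1*(g + 5) = -4 + 1*(5 + g) = -4 + (5 + g) = 1 + g)
P(V) = 132 + V (P(V) = (61 + 71) + V = 132 + V)
49476/c(70, 42) - 34403/P(z(-5)) = 49476/(1 + 42) - 34403/(132 + (-4 - 5)) = 49476/43 - 34403/(132 - 9) = 49476*(1/43) - 34403/123 = 49476/43 - 34403*1/123 = 49476/43 - 34403/123 = 4606219/5289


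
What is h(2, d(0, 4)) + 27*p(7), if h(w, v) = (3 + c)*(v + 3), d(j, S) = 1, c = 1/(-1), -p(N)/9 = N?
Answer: -1693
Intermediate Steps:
p(N) = -9*N
c = -1 (c = 1*(-1) = -1)
h(w, v) = 6 + 2*v (h(w, v) = (3 - 1)*(v + 3) = 2*(3 + v) = 6 + 2*v)
h(2, d(0, 4)) + 27*p(7) = (6 + 2*1) + 27*(-9*7) = (6 + 2) + 27*(-63) = 8 - 1701 = -1693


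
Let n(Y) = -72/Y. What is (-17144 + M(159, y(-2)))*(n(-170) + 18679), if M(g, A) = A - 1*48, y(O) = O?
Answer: -27299790694/85 ≈ -3.2117e+8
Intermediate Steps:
M(g, A) = -48 + A (M(g, A) = A - 48 = -48 + A)
(-17144 + M(159, y(-2)))*(n(-170) + 18679) = (-17144 + (-48 - 2))*(-72/(-170) + 18679) = (-17144 - 50)*(-72*(-1/170) + 18679) = -17194*(36/85 + 18679) = -17194*1587751/85 = -27299790694/85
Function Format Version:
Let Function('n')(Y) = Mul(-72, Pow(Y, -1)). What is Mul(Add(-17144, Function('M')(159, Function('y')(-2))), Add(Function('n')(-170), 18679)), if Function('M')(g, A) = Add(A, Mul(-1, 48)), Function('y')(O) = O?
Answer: Rational(-27299790694, 85) ≈ -3.2117e+8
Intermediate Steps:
Function('M')(g, A) = Add(-48, A) (Function('M')(g, A) = Add(A, -48) = Add(-48, A))
Mul(Add(-17144, Function('M')(159, Function('y')(-2))), Add(Function('n')(-170), 18679)) = Mul(Add(-17144, Add(-48, -2)), Add(Mul(-72, Pow(-170, -1)), 18679)) = Mul(Add(-17144, -50), Add(Mul(-72, Rational(-1, 170)), 18679)) = Mul(-17194, Add(Rational(36, 85), 18679)) = Mul(-17194, Rational(1587751, 85)) = Rational(-27299790694, 85)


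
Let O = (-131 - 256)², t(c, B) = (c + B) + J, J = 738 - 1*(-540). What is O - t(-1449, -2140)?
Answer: 152080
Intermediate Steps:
J = 1278 (J = 738 + 540 = 1278)
t(c, B) = 1278 + B + c (t(c, B) = (c + B) + 1278 = (B + c) + 1278 = 1278 + B + c)
O = 149769 (O = (-387)² = 149769)
O - t(-1449, -2140) = 149769 - (1278 - 2140 - 1449) = 149769 - 1*(-2311) = 149769 + 2311 = 152080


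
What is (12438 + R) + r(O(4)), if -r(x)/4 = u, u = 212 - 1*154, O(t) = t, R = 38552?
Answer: 50758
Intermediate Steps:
u = 58 (u = 212 - 154 = 58)
r(x) = -232 (r(x) = -4*58 = -232)
(12438 + R) + r(O(4)) = (12438 + 38552) - 232 = 50990 - 232 = 50758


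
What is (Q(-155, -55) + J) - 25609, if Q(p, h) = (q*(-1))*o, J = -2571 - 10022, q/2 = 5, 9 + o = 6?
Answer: -38172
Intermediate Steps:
o = -3 (o = -9 + 6 = -3)
q = 10 (q = 2*5 = 10)
J = -12593
Q(p, h) = 30 (Q(p, h) = (10*(-1))*(-3) = -10*(-3) = 30)
(Q(-155, -55) + J) - 25609 = (30 - 12593) - 25609 = -12563 - 25609 = -38172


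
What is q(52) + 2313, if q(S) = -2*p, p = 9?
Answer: 2295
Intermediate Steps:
q(S) = -18 (q(S) = -2*9 = -18)
q(52) + 2313 = -18 + 2313 = 2295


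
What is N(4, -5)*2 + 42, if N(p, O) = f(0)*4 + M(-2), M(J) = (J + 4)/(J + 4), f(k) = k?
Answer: 44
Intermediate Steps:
M(J) = 1 (M(J) = (4 + J)/(4 + J) = 1)
N(p, O) = 1 (N(p, O) = 0*4 + 1 = 0 + 1 = 1)
N(4, -5)*2 + 42 = 1*2 + 42 = 2 + 42 = 44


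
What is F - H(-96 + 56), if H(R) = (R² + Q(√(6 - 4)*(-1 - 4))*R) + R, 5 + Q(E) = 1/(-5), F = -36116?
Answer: -37884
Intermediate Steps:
Q(E) = -26/5 (Q(E) = -5 + 1/(-5) = -5 - ⅕ = -26/5)
H(R) = R² - 21*R/5 (H(R) = (R² - 26*R/5) + R = R² - 21*R/5)
F - H(-96 + 56) = -36116 - (-96 + 56)*(-21 + 5*(-96 + 56))/5 = -36116 - (-40)*(-21 + 5*(-40))/5 = -36116 - (-40)*(-21 - 200)/5 = -36116 - (-40)*(-221)/5 = -36116 - 1*1768 = -36116 - 1768 = -37884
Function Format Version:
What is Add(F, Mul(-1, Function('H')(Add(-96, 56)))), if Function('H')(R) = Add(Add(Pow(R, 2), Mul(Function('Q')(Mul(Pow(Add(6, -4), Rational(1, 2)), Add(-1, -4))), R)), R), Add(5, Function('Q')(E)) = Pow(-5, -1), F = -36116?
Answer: -37884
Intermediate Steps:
Function('Q')(E) = Rational(-26, 5) (Function('Q')(E) = Add(-5, Pow(-5, -1)) = Add(-5, Rational(-1, 5)) = Rational(-26, 5))
Function('H')(R) = Add(Pow(R, 2), Mul(Rational(-21, 5), R)) (Function('H')(R) = Add(Add(Pow(R, 2), Mul(Rational(-26, 5), R)), R) = Add(Pow(R, 2), Mul(Rational(-21, 5), R)))
Add(F, Mul(-1, Function('H')(Add(-96, 56)))) = Add(-36116, Mul(-1, Mul(Rational(1, 5), Add(-96, 56), Add(-21, Mul(5, Add(-96, 56)))))) = Add(-36116, Mul(-1, Mul(Rational(1, 5), -40, Add(-21, Mul(5, -40))))) = Add(-36116, Mul(-1, Mul(Rational(1, 5), -40, Add(-21, -200)))) = Add(-36116, Mul(-1, Mul(Rational(1, 5), -40, -221))) = Add(-36116, Mul(-1, 1768)) = Add(-36116, -1768) = -37884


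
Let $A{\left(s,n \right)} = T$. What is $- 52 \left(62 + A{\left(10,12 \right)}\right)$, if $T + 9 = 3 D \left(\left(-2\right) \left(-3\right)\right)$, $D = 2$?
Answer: $-4628$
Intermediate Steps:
$T = 27$ ($T = -9 + 3 \cdot 2 \left(\left(-2\right) \left(-3\right)\right) = -9 + 6 \cdot 6 = -9 + 36 = 27$)
$A{\left(s,n \right)} = 27$
$- 52 \left(62 + A{\left(10,12 \right)}\right) = - 52 \left(62 + 27\right) = \left(-52\right) 89 = -4628$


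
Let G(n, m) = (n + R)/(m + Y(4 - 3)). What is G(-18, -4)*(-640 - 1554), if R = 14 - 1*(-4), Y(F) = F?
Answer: 0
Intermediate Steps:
R = 18 (R = 14 + 4 = 18)
G(n, m) = (18 + n)/(1 + m) (G(n, m) = (n + 18)/(m + (4 - 3)) = (18 + n)/(m + 1) = (18 + n)/(1 + m))
G(-18, -4)*(-640 - 1554) = ((18 - 18)/(1 - 4))*(-640 - 1554) = (0/(-3))*(-2194) = -⅓*0*(-2194) = 0*(-2194) = 0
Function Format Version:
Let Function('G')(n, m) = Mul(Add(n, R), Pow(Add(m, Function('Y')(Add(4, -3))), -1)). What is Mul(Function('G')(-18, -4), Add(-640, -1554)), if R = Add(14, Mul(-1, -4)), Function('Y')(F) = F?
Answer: 0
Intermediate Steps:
R = 18 (R = Add(14, 4) = 18)
Function('G')(n, m) = Mul(Pow(Add(1, m), -1), Add(18, n)) (Function('G')(n, m) = Mul(Add(n, 18), Pow(Add(m, Add(4, -3)), -1)) = Mul(Add(18, n), Pow(Add(m, 1), -1)) = Mul(Add(18, n), Pow(Add(1, m), -1)) = Mul(Pow(Add(1, m), -1), Add(18, n)))
Mul(Function('G')(-18, -4), Add(-640, -1554)) = Mul(Mul(Pow(Add(1, -4), -1), Add(18, -18)), Add(-640, -1554)) = Mul(Mul(Pow(-3, -1), 0), -2194) = Mul(Mul(Rational(-1, 3), 0), -2194) = Mul(0, -2194) = 0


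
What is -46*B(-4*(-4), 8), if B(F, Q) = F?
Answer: -736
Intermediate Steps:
-46*B(-4*(-4), 8) = -(-184)*(-4) = -46*16 = -736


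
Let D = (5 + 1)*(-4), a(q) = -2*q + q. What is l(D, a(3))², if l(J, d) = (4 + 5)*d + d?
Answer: 900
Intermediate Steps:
a(q) = -q
D = -24 (D = 6*(-4) = -24)
l(J, d) = 10*d (l(J, d) = 9*d + d = 10*d)
l(D, a(3))² = (10*(-1*3))² = (10*(-3))² = (-30)² = 900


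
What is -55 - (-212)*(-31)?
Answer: -6627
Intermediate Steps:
-55 - (-212)*(-31) = -55 - 53*124 = -55 - 6572 = -6627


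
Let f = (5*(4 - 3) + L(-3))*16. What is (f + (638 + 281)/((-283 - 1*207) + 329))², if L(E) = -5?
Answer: 844561/25921 ≈ 32.582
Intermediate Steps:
f = 0 (f = (5*(4 - 3) - 5)*16 = (5*1 - 5)*16 = (5 - 5)*16 = 0*16 = 0)
(f + (638 + 281)/((-283 - 1*207) + 329))² = (0 + (638 + 281)/((-283 - 1*207) + 329))² = (0 + 919/((-283 - 207) + 329))² = (0 + 919/(-490 + 329))² = (0 + 919/(-161))² = (0 + 919*(-1/161))² = (0 - 919/161)² = (-919/161)² = 844561/25921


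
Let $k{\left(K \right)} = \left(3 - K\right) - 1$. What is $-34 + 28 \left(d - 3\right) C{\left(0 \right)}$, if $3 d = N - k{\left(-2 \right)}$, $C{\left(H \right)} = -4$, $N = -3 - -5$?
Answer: $\frac{1130}{3} \approx 376.67$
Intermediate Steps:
$N = 2$ ($N = -3 + 5 = 2$)
$k{\left(K \right)} = 2 - K$ ($k{\left(K \right)} = \left(3 - K\right) - 1 = 2 - K$)
$d = - \frac{2}{3}$ ($d = \frac{2 - \left(2 - -2\right)}{3} = \frac{2 - \left(2 + 2\right)}{3} = \frac{2 - 4}{3} = \frac{1}{3} \left(-2\right) = - \frac{2}{3} \approx -0.66667$)
$-34 + 28 \left(d - 3\right) C{\left(0 \right)} = -34 + 28 \left(- \frac{2}{3} - 3\right) \left(-4\right) = -34 + 28 \left(\left(- \frac{11}{3}\right) \left(-4\right)\right) = -34 + 28 \cdot \frac{44}{3} = -34 + \frac{1232}{3} = \frac{1130}{3}$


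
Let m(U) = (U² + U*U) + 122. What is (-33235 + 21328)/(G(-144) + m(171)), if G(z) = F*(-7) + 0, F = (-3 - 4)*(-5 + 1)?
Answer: -243/1192 ≈ -0.20386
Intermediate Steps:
F = 28 (F = -7*(-4) = 28)
G(z) = -196 (G(z) = 28*(-7) + 0 = -196 + 0 = -196)
m(U) = 122 + 2*U² (m(U) = (U² + U²) + 122 = 2*U² + 122 = 122 + 2*U²)
(-33235 + 21328)/(G(-144) + m(171)) = (-33235 + 21328)/(-196 + (122 + 2*171²)) = -11907/(-196 + (122 + 2*29241)) = -11907/(-196 + (122 + 58482)) = -11907/(-196 + 58604) = -11907/58408 = -11907*1/58408 = -243/1192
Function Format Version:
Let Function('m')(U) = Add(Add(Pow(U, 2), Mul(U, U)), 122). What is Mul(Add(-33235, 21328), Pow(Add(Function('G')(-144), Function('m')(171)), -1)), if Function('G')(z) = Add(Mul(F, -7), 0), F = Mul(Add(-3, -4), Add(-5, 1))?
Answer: Rational(-243, 1192) ≈ -0.20386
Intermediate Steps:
F = 28 (F = Mul(-7, -4) = 28)
Function('G')(z) = -196 (Function('G')(z) = Add(Mul(28, -7), 0) = Add(-196, 0) = -196)
Function('m')(U) = Add(122, Mul(2, Pow(U, 2))) (Function('m')(U) = Add(Add(Pow(U, 2), Pow(U, 2)), 122) = Add(Mul(2, Pow(U, 2)), 122) = Add(122, Mul(2, Pow(U, 2))))
Mul(Add(-33235, 21328), Pow(Add(Function('G')(-144), Function('m')(171)), -1)) = Mul(Add(-33235, 21328), Pow(Add(-196, Add(122, Mul(2, Pow(171, 2)))), -1)) = Mul(-11907, Pow(Add(-196, Add(122, Mul(2, 29241))), -1)) = Mul(-11907, Pow(Add(-196, Add(122, 58482)), -1)) = Mul(-11907, Pow(Add(-196, 58604), -1)) = Mul(-11907, Pow(58408, -1)) = Mul(-11907, Rational(1, 58408)) = Rational(-243, 1192)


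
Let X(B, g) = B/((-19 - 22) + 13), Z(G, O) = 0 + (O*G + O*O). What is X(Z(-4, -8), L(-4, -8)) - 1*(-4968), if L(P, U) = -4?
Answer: 34752/7 ≈ 4964.6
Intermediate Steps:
Z(G, O) = O**2 + G*O (Z(G, O) = 0 + (G*O + O**2) = 0 + (O**2 + G*O) = O**2 + G*O)
X(B, g) = -B/28 (X(B, g) = B/(-41 + 13) = B/(-28) = B*(-1/28) = -B/28)
X(Z(-4, -8), L(-4, -8)) - 1*(-4968) = -(-2)*(-4 - 8)/7 - 1*(-4968) = -(-2)*(-12)/7 + 4968 = -1/28*96 + 4968 = -24/7 + 4968 = 34752/7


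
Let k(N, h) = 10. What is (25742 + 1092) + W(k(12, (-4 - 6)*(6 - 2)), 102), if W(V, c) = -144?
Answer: 26690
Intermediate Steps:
(25742 + 1092) + W(k(12, (-4 - 6)*(6 - 2)), 102) = (25742 + 1092) - 144 = 26834 - 144 = 26690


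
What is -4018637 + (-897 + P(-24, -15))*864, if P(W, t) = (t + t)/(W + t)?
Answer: -62308745/13 ≈ -4.7930e+6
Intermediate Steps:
P(W, t) = 2*t/(W + t) (P(W, t) = (2*t)/(W + t) = 2*t/(W + t))
-4018637 + (-897 + P(-24, -15))*864 = -4018637 + (-897 + 2*(-15)/(-24 - 15))*864 = -4018637 + (-897 + 2*(-15)/(-39))*864 = -4018637 + (-897 + 2*(-15)*(-1/39))*864 = -4018637 + (-897 + 10/13)*864 = -4018637 - 11651/13*864 = -4018637 - 10066464/13 = -62308745/13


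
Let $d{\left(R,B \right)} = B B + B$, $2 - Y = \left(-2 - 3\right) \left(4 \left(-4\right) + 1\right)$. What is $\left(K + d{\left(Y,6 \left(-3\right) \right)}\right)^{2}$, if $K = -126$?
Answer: $32400$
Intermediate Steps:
$Y = -73$ ($Y = 2 - \left(-2 - 3\right) \left(4 \left(-4\right) + 1\right) = 2 - - 5 \left(-16 + 1\right) = 2 - \left(-5\right) \left(-15\right) = 2 - 75 = -73$)
$d{\left(R,B \right)} = B + B^{2}$ ($d{\left(R,B \right)} = B^{2} + B = B + B^{2}$)
$\left(K + d{\left(Y,6 \left(-3\right) \right)}\right)^{2} = \left(-126 + 6 \left(-3\right) \left(1 + 6 \left(-3\right)\right)\right)^{2} = \left(-126 - 18 \left(1 - 18\right)\right)^{2} = \left(-126 - -306\right)^{2} = \left(-126 + 306\right)^{2} = 180^{2} = 32400$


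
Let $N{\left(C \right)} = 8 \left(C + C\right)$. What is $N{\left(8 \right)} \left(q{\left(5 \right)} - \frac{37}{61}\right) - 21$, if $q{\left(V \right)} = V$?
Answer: $\frac{33023}{61} \approx 541.36$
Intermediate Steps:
$N{\left(C \right)} = 16 C$ ($N{\left(C \right)} = 8 \cdot 2 C = 16 C$)
$N{\left(8 \right)} \left(q{\left(5 \right)} - \frac{37}{61}\right) - 21 = 16 \cdot 8 \left(5 - \frac{37}{61}\right) - 21 = 128 \left(5 - \frac{37}{61}\right) - 21 = 128 \cdot \frac{268}{61} - 21 = \frac{34304}{61} - 21 = \frac{33023}{61}$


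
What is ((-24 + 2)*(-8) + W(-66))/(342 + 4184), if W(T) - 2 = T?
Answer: 56/2263 ≈ 0.024746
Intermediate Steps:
W(T) = 2 + T
((-24 + 2)*(-8) + W(-66))/(342 + 4184) = ((-24 + 2)*(-8) + (2 - 66))/(342 + 4184) = (-22*(-8) - 64)/4526 = (176 - 64)*(1/4526) = 112*(1/4526) = 56/2263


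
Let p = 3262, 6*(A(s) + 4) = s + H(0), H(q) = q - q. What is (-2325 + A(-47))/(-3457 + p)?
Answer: 14021/1170 ≈ 11.984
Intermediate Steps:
H(q) = 0
A(s) = -4 + s/6 (A(s) = -4 + (s + 0)/6 = -4 + s/6)
(-2325 + A(-47))/(-3457 + p) = (-2325 + (-4 + (⅙)*(-47)))/(-3457 + 3262) = (-2325 + (-4 - 47/6))/(-195) = (-2325 - 71/6)*(-1/195) = -14021/6*(-1/195) = 14021/1170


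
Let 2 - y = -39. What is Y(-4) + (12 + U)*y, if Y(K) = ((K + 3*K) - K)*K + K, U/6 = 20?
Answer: 5456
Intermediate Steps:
U = 120 (U = 6*20 = 120)
y = 41 (y = 2 - 1*(-39) = 2 + 39 = 41)
Y(K) = K + 3*K² (Y(K) = (4*K - K)*K + K = (3*K)*K + K = 3*K² + K = K + 3*K²)
Y(-4) + (12 + U)*y = -4*(1 + 3*(-4)) + (12 + 120)*41 = -4*(1 - 12) + 132*41 = -4*(-11) + 5412 = 44 + 5412 = 5456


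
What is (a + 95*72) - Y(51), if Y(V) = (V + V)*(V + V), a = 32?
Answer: -3532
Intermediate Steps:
Y(V) = 4*V**2 (Y(V) = (2*V)*(2*V) = 4*V**2)
(a + 95*72) - Y(51) = (32 + 95*72) - 4*51**2 = (32 + 6840) - 4*2601 = 6872 - 1*10404 = 6872 - 10404 = -3532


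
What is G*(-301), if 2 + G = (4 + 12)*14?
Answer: -66822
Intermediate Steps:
G = 222 (G = -2 + (4 + 12)*14 = -2 + 16*14 = -2 + 224 = 222)
G*(-301) = 222*(-301) = -66822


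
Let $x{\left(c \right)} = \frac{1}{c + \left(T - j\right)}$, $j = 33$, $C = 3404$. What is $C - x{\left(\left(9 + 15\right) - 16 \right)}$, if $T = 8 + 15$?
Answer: $\frac{6809}{2} \approx 3404.5$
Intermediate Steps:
$T = 23$
$x{\left(c \right)} = \frac{1}{-10 + c}$ ($x{\left(c \right)} = \frac{1}{c + \left(23 - 33\right)} = \frac{1}{c - 10} = \frac{1}{-10 + c}$)
$C - x{\left(\left(9 + 15\right) - 16 \right)} = 3404 - \frac{1}{-10 + \left(\left(9 + 15\right) - 16\right)} = 3404 - \frac{1}{-10 + \left(24 - 16\right)} = 3404 - \frac{1}{-10 + 8} = 3404 - \frac{1}{-2} = 3404 - - \frac{1}{2} = 3404 + \frac{1}{2} = \frac{6809}{2}$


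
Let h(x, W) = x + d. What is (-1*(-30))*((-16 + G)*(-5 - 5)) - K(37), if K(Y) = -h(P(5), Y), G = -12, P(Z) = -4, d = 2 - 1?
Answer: 8397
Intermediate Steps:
d = 1
h(x, W) = 1 + x (h(x, W) = x + 1 = 1 + x)
K(Y) = 3 (K(Y) = -(1 - 4) = -1*(-3) = 3)
(-1*(-30))*((-16 + G)*(-5 - 5)) - K(37) = (-1*(-30))*((-16 - 12)*(-5 - 5)) - 1*3 = 30*(-28*(-10)) - 3 = 30*280 - 3 = 8400 - 3 = 8397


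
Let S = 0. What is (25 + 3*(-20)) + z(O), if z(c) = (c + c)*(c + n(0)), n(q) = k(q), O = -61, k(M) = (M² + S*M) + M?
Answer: 7407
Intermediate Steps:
k(M) = M + M² (k(M) = (M² + 0*M) + M = (M² + 0) + M = M² + M = M + M²)
n(q) = q*(1 + q)
z(c) = 2*c² (z(c) = (c + c)*(c + 0*(1 + 0)) = (2*c)*(c + 0*1) = (2*c)*(c + 0) = (2*c)*c = 2*c²)
(25 + 3*(-20)) + z(O) = (25 + 3*(-20)) + 2*(-61)² = (25 - 60) + 2*3721 = -35 + 7442 = 7407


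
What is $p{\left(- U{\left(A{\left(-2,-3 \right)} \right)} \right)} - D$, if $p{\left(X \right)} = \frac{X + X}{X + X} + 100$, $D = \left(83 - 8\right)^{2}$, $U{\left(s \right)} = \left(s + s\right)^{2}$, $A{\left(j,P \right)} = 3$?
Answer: $-5524$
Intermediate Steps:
$U{\left(s \right)} = 4 s^{2}$ ($U{\left(s \right)} = \left(2 s\right)^{2} = 4 s^{2}$)
$D = 5625$ ($D = 75^{2} = 5625$)
$p{\left(X \right)} = 101$ ($p{\left(X \right)} = \frac{2 X}{2 X} + 100 = 2 X \frac{1}{2 X} + 100 = 1 + 100 = 101$)
$p{\left(- U{\left(A{\left(-2,-3 \right)} \right)} \right)} - D = 101 - 5625 = -5524$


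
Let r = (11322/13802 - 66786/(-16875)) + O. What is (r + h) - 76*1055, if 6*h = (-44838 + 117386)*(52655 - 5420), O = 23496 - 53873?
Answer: 22166064620133812/38818125 ≈ 5.7102e+8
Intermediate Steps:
O = -30377
h = 571134130 (h = ((-44838 + 117386)*(52655 - 5420))/6 = (72548*47235)/6 = (⅙)*3426804780 = 571134130)
r = -1178992709938/38818125 (r = (11322/13802 - 66786/(-16875)) - 30377 = (11322*(1/13802) - 66786*(-1/16875)) - 30377 = (5661/6901 + 22262/5625) - 30377 = 185473187/38818125 - 30377 = -1178992709938/38818125 ≈ -30372.)
(r + h) - 76*1055 = (-1178992709938/38818125 + 571134130) - 76*1055 = 22169177057396312/38818125 - 80180 = 22166064620133812/38818125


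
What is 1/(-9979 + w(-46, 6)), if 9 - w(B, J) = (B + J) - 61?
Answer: -1/9869 ≈ -0.00010133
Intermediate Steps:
w(B, J) = 70 - B - J (w(B, J) = 9 - ((B + J) - 61) = 9 - (-61 + B + J) = 9 + (61 - B - J) = 70 - B - J)
1/(-9979 + w(-46, 6)) = 1/(-9979 + (70 - 1*(-46) - 1*6)) = 1/(-9979 + (70 + 46 - 6)) = 1/(-9979 + 110) = 1/(-9869) = -1/9869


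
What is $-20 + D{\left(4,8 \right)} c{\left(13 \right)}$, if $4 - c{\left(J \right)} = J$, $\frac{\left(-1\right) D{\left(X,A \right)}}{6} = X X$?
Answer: $844$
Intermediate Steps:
$D{\left(X,A \right)} = - 6 X^{2}$ ($D{\left(X,A \right)} = - 6 X X = - 6 X^{2}$)
$c{\left(J \right)} = 4 - J$
$-20 + D{\left(4,8 \right)} c{\left(13 \right)} = -20 + - 6 \cdot 4^{2} \left(4 - 13\right) = -20 + \left(-6\right) 16 \left(4 - 13\right) = -20 - -864 = -20 + 864 = 844$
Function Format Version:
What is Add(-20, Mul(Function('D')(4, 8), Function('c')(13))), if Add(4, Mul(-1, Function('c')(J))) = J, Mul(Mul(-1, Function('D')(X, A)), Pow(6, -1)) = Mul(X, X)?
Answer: 844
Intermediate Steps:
Function('D')(X, A) = Mul(-6, Pow(X, 2)) (Function('D')(X, A) = Mul(-6, Mul(X, X)) = Mul(-6, Pow(X, 2)))
Function('c')(J) = Add(4, Mul(-1, J))
Add(-20, Mul(Function('D')(4, 8), Function('c')(13))) = Add(-20, Mul(Mul(-6, Pow(4, 2)), Add(4, Mul(-1, 13)))) = Add(-20, Mul(Mul(-6, 16), Add(4, -13))) = Add(-20, Mul(-96, -9)) = Add(-20, 864) = 844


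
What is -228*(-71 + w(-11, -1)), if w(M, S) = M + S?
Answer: 18924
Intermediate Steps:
-228*(-71 + w(-11, -1)) = -228*(-71 + (-11 - 1)) = -228*(-71 - 12) = -228*(-83) = 18924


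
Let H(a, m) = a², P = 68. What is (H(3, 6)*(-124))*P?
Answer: -75888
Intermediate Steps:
(H(3, 6)*(-124))*P = (3²*(-124))*68 = (9*(-124))*68 = -1116*68 = -75888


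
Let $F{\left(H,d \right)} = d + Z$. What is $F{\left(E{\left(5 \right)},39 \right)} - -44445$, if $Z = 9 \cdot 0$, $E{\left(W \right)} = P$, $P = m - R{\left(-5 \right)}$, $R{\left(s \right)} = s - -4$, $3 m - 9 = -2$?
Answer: $44484$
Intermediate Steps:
$m = \frac{7}{3}$ ($m = 3 + \frac{1}{3} \left(-2\right) = 3 - \frac{2}{3} = \frac{7}{3} \approx 2.3333$)
$R{\left(s \right)} = 4 + s$ ($R{\left(s \right)} = s + 4 = 4 + s$)
$P = \frac{10}{3}$ ($P = \frac{7}{3} - \left(4 - 5\right) = \frac{7}{3} - -1 = \frac{7}{3} + 1 = \frac{10}{3} \approx 3.3333$)
$E{\left(W \right)} = \frac{10}{3}$
$Z = 0$
$F{\left(H,d \right)} = d$ ($F{\left(H,d \right)} = d + 0 = d$)
$F{\left(E{\left(5 \right)},39 \right)} - -44445 = 39 - -44445 = 39 + 44445 = 44484$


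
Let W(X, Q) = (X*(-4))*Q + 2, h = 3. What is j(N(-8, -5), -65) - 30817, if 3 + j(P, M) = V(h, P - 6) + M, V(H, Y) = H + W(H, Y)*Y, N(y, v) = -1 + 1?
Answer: -31326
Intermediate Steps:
N(y, v) = 0
W(X, Q) = 2 - 4*Q*X (W(X, Q) = (-4*X)*Q + 2 = -4*Q*X + 2 = 2 - 4*Q*X)
V(H, Y) = H + Y*(2 - 4*H*Y) (V(H, Y) = H + (2 - 4*Y*H)*Y = H + (2 - 4*H*Y)*Y = H + Y*(2 - 4*H*Y))
j(P, M) = M - 2*(-37 + 6*P)*(-6 + P) (j(P, M) = -3 + ((3 - 2*(P - 6)*(-1 + 2*3*(P - 6))) + M) = -3 + ((3 - 2*(-6 + P)*(-1 + 2*3*(-6 + P))) + M) = -3 + ((3 - 2*(-6 + P)*(-1 + (-36 + 6*P))) + M) = -3 + ((3 - 2*(-6 + P)*(-37 + 6*P)) + M) = -3 + ((3 - 2*(-37 + 6*P)*(-6 + P)) + M) = -3 + (3 + M - 2*(-37 + 6*P)*(-6 + P)) = M - 2*(-37 + 6*P)*(-6 + P))
j(N(-8, -5), -65) - 30817 = (-65 - 2*(-37 + 6*0)*(-6 + 0)) - 30817 = (-65 - 2*(-37 + 0)*(-6)) - 30817 = (-65 - 2*(-37)*(-6)) - 30817 = (-65 - 444) - 30817 = -509 - 30817 = -31326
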